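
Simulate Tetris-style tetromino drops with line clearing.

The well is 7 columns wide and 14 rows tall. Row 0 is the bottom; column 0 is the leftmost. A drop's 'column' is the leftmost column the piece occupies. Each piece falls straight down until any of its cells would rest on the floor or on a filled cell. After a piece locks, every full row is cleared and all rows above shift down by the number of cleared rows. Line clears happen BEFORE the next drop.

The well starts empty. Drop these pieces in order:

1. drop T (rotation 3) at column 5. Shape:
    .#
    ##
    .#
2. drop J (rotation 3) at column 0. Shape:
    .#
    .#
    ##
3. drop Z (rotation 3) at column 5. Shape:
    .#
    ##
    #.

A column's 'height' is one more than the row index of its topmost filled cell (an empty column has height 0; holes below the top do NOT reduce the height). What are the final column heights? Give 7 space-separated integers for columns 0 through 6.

Drop 1: T rot3 at col 5 lands with bottom-row=0; cleared 0 line(s) (total 0); column heights now [0 0 0 0 0 2 3], max=3
Drop 2: J rot3 at col 0 lands with bottom-row=0; cleared 0 line(s) (total 0); column heights now [1 3 0 0 0 2 3], max=3
Drop 3: Z rot3 at col 5 lands with bottom-row=2; cleared 0 line(s) (total 0); column heights now [1 3 0 0 0 4 5], max=5

Answer: 1 3 0 0 0 4 5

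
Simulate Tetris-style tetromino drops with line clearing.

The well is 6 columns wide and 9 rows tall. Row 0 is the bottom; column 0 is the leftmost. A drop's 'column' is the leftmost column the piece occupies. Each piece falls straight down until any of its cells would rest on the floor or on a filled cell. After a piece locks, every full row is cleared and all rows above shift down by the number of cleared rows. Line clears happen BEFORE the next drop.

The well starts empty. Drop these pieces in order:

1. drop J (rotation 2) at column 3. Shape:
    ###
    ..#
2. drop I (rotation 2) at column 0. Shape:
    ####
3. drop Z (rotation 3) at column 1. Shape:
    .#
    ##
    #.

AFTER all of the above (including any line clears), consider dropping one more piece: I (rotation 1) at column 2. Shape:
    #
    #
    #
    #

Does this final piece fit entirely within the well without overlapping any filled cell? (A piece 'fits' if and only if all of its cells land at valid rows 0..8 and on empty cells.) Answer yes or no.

Drop 1: J rot2 at col 3 lands with bottom-row=0; cleared 0 line(s) (total 0); column heights now [0 0 0 2 2 2], max=2
Drop 2: I rot2 at col 0 lands with bottom-row=2; cleared 0 line(s) (total 0); column heights now [3 3 3 3 2 2], max=3
Drop 3: Z rot3 at col 1 lands with bottom-row=3; cleared 0 line(s) (total 0); column heights now [3 5 6 3 2 2], max=6
Test piece I rot1 at col 2 (width 1): heights before test = [3 5 6 3 2 2]; fits = False

Answer: no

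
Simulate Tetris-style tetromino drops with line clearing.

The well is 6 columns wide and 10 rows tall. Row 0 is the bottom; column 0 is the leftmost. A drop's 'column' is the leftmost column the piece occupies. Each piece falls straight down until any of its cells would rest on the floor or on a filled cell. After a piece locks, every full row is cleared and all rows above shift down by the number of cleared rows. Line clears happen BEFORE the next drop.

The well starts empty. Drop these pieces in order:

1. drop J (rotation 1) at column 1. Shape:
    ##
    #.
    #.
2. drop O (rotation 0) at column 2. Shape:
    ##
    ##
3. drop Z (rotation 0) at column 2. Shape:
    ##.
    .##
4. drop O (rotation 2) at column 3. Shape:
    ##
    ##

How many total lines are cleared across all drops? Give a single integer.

Drop 1: J rot1 at col 1 lands with bottom-row=0; cleared 0 line(s) (total 0); column heights now [0 3 3 0 0 0], max=3
Drop 2: O rot0 at col 2 lands with bottom-row=3; cleared 0 line(s) (total 0); column heights now [0 3 5 5 0 0], max=5
Drop 3: Z rot0 at col 2 lands with bottom-row=5; cleared 0 line(s) (total 0); column heights now [0 3 7 7 6 0], max=7
Drop 4: O rot2 at col 3 lands with bottom-row=7; cleared 0 line(s) (total 0); column heights now [0 3 7 9 9 0], max=9

Answer: 0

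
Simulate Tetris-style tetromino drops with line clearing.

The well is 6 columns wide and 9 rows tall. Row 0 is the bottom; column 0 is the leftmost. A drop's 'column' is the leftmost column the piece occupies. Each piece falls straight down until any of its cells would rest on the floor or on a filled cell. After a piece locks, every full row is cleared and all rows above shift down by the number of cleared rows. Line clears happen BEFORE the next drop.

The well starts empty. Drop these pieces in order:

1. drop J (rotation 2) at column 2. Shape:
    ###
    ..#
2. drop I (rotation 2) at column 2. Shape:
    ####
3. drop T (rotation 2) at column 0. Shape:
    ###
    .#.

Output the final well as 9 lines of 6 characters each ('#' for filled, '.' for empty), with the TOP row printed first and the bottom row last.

Answer: ......
......
......
......
......
###...
.#####
..###.
....#.

Derivation:
Drop 1: J rot2 at col 2 lands with bottom-row=0; cleared 0 line(s) (total 0); column heights now [0 0 2 2 2 0], max=2
Drop 2: I rot2 at col 2 lands with bottom-row=2; cleared 0 line(s) (total 0); column heights now [0 0 3 3 3 3], max=3
Drop 3: T rot2 at col 0 lands with bottom-row=2; cleared 0 line(s) (total 0); column heights now [4 4 4 3 3 3], max=4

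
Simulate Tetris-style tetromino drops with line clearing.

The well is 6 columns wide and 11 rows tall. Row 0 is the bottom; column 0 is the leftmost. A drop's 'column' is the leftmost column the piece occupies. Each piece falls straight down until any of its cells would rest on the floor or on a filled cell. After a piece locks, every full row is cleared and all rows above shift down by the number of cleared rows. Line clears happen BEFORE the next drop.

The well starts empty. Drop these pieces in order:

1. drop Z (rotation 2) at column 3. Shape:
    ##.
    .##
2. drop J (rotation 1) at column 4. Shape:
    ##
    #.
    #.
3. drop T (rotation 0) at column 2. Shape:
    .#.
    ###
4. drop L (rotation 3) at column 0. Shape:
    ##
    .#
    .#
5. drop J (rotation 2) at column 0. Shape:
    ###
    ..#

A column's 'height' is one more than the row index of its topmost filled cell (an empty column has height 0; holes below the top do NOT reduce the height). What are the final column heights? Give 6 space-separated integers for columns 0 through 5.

Drop 1: Z rot2 at col 3 lands with bottom-row=0; cleared 0 line(s) (total 0); column heights now [0 0 0 2 2 1], max=2
Drop 2: J rot1 at col 4 lands with bottom-row=2; cleared 0 line(s) (total 0); column heights now [0 0 0 2 5 5], max=5
Drop 3: T rot0 at col 2 lands with bottom-row=5; cleared 0 line(s) (total 0); column heights now [0 0 6 7 6 5], max=7
Drop 4: L rot3 at col 0 lands with bottom-row=0; cleared 0 line(s) (total 0); column heights now [3 3 6 7 6 5], max=7
Drop 5: J rot2 at col 0 lands with bottom-row=6; cleared 0 line(s) (total 0); column heights now [8 8 8 7 6 5], max=8

Answer: 8 8 8 7 6 5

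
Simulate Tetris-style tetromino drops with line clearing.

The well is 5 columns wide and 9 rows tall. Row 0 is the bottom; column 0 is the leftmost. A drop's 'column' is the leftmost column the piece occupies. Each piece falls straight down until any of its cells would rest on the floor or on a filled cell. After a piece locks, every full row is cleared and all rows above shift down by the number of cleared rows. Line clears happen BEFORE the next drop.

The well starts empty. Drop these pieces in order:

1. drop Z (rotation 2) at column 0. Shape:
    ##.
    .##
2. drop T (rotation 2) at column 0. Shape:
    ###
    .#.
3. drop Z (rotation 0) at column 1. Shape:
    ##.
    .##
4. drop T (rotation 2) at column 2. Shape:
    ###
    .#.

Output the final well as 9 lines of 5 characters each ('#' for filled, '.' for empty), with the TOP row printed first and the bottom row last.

Drop 1: Z rot2 at col 0 lands with bottom-row=0; cleared 0 line(s) (total 0); column heights now [2 2 1 0 0], max=2
Drop 2: T rot2 at col 0 lands with bottom-row=2; cleared 0 line(s) (total 0); column heights now [4 4 4 0 0], max=4
Drop 3: Z rot0 at col 1 lands with bottom-row=4; cleared 0 line(s) (total 0); column heights now [4 6 6 5 0], max=6
Drop 4: T rot2 at col 2 lands with bottom-row=5; cleared 0 line(s) (total 0); column heights now [4 6 7 7 7], max=7

Answer: .....
.....
..###
.###.
..##.
###..
.#...
##...
.##..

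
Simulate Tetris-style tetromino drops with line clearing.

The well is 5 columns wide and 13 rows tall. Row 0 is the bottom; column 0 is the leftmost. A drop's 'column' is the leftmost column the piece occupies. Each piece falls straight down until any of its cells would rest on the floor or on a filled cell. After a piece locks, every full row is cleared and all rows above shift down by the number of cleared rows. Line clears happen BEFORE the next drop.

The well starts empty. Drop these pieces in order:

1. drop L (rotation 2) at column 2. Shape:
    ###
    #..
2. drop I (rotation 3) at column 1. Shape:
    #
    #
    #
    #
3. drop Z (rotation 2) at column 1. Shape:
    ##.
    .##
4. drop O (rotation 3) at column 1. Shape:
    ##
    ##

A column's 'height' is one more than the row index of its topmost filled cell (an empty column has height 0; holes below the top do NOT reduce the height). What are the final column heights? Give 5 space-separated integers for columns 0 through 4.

Answer: 0 7 7 4 2

Derivation:
Drop 1: L rot2 at col 2 lands with bottom-row=0; cleared 0 line(s) (total 0); column heights now [0 0 2 2 2], max=2
Drop 2: I rot3 at col 1 lands with bottom-row=0; cleared 0 line(s) (total 0); column heights now [0 4 2 2 2], max=4
Drop 3: Z rot2 at col 1 lands with bottom-row=3; cleared 0 line(s) (total 0); column heights now [0 5 5 4 2], max=5
Drop 4: O rot3 at col 1 lands with bottom-row=5; cleared 0 line(s) (total 0); column heights now [0 7 7 4 2], max=7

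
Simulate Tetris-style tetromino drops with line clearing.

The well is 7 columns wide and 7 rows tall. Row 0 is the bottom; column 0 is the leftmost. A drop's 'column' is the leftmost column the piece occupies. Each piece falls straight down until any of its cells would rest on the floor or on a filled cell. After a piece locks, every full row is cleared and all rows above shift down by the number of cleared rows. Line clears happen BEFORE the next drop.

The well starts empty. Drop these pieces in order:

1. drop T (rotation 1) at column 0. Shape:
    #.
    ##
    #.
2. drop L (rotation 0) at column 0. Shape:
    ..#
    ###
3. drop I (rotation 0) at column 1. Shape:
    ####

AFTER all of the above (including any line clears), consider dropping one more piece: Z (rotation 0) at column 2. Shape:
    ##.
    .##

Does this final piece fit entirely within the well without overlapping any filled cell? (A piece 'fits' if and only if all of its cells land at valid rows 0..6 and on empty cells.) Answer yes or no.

Answer: no

Derivation:
Drop 1: T rot1 at col 0 lands with bottom-row=0; cleared 0 line(s) (total 0); column heights now [3 2 0 0 0 0 0], max=3
Drop 2: L rot0 at col 0 lands with bottom-row=3; cleared 0 line(s) (total 0); column heights now [4 4 5 0 0 0 0], max=5
Drop 3: I rot0 at col 1 lands with bottom-row=5; cleared 0 line(s) (total 0); column heights now [4 6 6 6 6 0 0], max=6
Test piece Z rot0 at col 2 (width 3): heights before test = [4 6 6 6 6 0 0]; fits = False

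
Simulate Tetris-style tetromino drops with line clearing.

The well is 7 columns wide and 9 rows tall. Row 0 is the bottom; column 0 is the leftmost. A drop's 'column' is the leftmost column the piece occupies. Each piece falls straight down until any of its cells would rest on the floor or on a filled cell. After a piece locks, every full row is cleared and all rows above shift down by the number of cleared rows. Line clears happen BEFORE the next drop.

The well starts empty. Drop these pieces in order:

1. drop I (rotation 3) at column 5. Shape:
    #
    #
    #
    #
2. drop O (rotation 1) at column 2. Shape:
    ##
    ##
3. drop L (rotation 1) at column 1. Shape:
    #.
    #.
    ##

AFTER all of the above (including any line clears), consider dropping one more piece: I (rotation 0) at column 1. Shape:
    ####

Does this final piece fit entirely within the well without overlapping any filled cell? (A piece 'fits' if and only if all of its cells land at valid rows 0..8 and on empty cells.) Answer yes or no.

Drop 1: I rot3 at col 5 lands with bottom-row=0; cleared 0 line(s) (total 0); column heights now [0 0 0 0 0 4 0], max=4
Drop 2: O rot1 at col 2 lands with bottom-row=0; cleared 0 line(s) (total 0); column heights now [0 0 2 2 0 4 0], max=4
Drop 3: L rot1 at col 1 lands with bottom-row=2; cleared 0 line(s) (total 0); column heights now [0 5 3 2 0 4 0], max=5
Test piece I rot0 at col 1 (width 4): heights before test = [0 5 3 2 0 4 0]; fits = True

Answer: yes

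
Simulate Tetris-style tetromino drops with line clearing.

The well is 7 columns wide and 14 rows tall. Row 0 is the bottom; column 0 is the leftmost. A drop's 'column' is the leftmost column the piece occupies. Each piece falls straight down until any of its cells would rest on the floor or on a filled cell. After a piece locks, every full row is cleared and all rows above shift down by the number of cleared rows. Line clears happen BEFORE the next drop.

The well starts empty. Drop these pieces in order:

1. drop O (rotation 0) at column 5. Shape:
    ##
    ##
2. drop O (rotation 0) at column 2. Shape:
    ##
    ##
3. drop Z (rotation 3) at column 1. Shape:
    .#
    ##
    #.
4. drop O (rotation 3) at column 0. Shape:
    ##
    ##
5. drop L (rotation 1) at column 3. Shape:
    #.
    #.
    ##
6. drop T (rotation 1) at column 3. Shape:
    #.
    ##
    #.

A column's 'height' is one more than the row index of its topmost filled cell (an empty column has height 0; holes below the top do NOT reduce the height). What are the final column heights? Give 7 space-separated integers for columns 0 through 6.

Drop 1: O rot0 at col 5 lands with bottom-row=0; cleared 0 line(s) (total 0); column heights now [0 0 0 0 0 2 2], max=2
Drop 2: O rot0 at col 2 lands with bottom-row=0; cleared 0 line(s) (total 0); column heights now [0 0 2 2 0 2 2], max=2
Drop 3: Z rot3 at col 1 lands with bottom-row=1; cleared 0 line(s) (total 0); column heights now [0 3 4 2 0 2 2], max=4
Drop 4: O rot3 at col 0 lands with bottom-row=3; cleared 0 line(s) (total 0); column heights now [5 5 4 2 0 2 2], max=5
Drop 5: L rot1 at col 3 lands with bottom-row=2; cleared 0 line(s) (total 0); column heights now [5 5 4 5 3 2 2], max=5
Drop 6: T rot1 at col 3 lands with bottom-row=5; cleared 0 line(s) (total 0); column heights now [5 5 4 8 7 2 2], max=8

Answer: 5 5 4 8 7 2 2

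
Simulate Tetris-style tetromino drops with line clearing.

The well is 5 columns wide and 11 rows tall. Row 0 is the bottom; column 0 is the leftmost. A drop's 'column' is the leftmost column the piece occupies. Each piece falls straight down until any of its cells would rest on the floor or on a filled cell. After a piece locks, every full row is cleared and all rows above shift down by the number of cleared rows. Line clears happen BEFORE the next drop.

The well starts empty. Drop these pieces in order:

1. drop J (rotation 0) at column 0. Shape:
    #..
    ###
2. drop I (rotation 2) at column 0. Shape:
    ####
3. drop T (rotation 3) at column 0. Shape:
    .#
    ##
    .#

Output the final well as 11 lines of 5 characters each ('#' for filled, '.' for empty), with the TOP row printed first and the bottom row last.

Drop 1: J rot0 at col 0 lands with bottom-row=0; cleared 0 line(s) (total 0); column heights now [2 1 1 0 0], max=2
Drop 2: I rot2 at col 0 lands with bottom-row=2; cleared 0 line(s) (total 0); column heights now [3 3 3 3 0], max=3
Drop 3: T rot3 at col 0 lands with bottom-row=3; cleared 0 line(s) (total 0); column heights now [5 6 3 3 0], max=6

Answer: .....
.....
.....
.....
.....
.#...
##...
.#...
####.
#....
###..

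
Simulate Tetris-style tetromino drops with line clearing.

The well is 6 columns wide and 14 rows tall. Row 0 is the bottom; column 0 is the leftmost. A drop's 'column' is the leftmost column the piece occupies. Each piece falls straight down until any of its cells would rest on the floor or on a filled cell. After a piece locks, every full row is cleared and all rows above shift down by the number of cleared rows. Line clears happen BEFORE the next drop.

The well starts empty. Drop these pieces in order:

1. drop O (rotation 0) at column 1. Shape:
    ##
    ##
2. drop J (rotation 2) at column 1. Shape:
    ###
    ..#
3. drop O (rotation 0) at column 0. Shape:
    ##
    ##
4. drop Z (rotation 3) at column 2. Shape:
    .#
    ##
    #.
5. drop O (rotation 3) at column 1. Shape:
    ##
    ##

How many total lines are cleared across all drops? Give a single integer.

Drop 1: O rot0 at col 1 lands with bottom-row=0; cleared 0 line(s) (total 0); column heights now [0 2 2 0 0 0], max=2
Drop 2: J rot2 at col 1 lands with bottom-row=1; cleared 0 line(s) (total 0); column heights now [0 3 3 3 0 0], max=3
Drop 3: O rot0 at col 0 lands with bottom-row=3; cleared 0 line(s) (total 0); column heights now [5 5 3 3 0 0], max=5
Drop 4: Z rot3 at col 2 lands with bottom-row=3; cleared 0 line(s) (total 0); column heights now [5 5 5 6 0 0], max=6
Drop 5: O rot3 at col 1 lands with bottom-row=5; cleared 0 line(s) (total 0); column heights now [5 7 7 6 0 0], max=7

Answer: 0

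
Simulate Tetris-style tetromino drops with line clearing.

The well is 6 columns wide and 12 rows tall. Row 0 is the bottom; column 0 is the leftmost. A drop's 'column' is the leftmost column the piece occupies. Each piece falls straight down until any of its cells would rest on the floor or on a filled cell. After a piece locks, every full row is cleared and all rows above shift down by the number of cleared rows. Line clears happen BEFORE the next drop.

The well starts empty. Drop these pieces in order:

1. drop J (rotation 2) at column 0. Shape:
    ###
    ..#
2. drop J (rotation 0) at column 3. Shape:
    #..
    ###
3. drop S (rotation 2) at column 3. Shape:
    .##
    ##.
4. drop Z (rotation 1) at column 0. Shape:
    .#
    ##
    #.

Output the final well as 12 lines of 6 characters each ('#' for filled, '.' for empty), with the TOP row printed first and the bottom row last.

Answer: ......
......
......
......
......
......
......
.#....
##..##
#..##.
####..
..####

Derivation:
Drop 1: J rot2 at col 0 lands with bottom-row=0; cleared 0 line(s) (total 0); column heights now [2 2 2 0 0 0], max=2
Drop 2: J rot0 at col 3 lands with bottom-row=0; cleared 0 line(s) (total 0); column heights now [2 2 2 2 1 1], max=2
Drop 3: S rot2 at col 3 lands with bottom-row=2; cleared 0 line(s) (total 0); column heights now [2 2 2 3 4 4], max=4
Drop 4: Z rot1 at col 0 lands with bottom-row=2; cleared 0 line(s) (total 0); column heights now [4 5 2 3 4 4], max=5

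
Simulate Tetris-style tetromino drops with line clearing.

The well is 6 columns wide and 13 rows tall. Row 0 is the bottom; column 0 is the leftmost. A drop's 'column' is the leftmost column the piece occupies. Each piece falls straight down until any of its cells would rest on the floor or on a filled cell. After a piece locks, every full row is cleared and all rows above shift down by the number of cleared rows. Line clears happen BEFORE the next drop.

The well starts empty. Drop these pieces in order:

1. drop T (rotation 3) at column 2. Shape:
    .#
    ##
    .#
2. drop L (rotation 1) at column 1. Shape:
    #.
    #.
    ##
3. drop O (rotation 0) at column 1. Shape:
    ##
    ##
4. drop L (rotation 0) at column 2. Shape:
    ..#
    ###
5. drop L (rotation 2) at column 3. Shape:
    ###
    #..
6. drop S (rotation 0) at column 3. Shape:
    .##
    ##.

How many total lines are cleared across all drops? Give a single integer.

Drop 1: T rot3 at col 2 lands with bottom-row=0; cleared 0 line(s) (total 0); column heights now [0 0 2 3 0 0], max=3
Drop 2: L rot1 at col 1 lands with bottom-row=2; cleared 0 line(s) (total 0); column heights now [0 5 3 3 0 0], max=5
Drop 3: O rot0 at col 1 lands with bottom-row=5; cleared 0 line(s) (total 0); column heights now [0 7 7 3 0 0], max=7
Drop 4: L rot0 at col 2 lands with bottom-row=7; cleared 0 line(s) (total 0); column heights now [0 7 8 8 9 0], max=9
Drop 5: L rot2 at col 3 lands with bottom-row=8; cleared 0 line(s) (total 0); column heights now [0 7 8 10 10 10], max=10
Drop 6: S rot0 at col 3 lands with bottom-row=10; cleared 0 line(s) (total 0); column heights now [0 7 8 11 12 12], max=12

Answer: 0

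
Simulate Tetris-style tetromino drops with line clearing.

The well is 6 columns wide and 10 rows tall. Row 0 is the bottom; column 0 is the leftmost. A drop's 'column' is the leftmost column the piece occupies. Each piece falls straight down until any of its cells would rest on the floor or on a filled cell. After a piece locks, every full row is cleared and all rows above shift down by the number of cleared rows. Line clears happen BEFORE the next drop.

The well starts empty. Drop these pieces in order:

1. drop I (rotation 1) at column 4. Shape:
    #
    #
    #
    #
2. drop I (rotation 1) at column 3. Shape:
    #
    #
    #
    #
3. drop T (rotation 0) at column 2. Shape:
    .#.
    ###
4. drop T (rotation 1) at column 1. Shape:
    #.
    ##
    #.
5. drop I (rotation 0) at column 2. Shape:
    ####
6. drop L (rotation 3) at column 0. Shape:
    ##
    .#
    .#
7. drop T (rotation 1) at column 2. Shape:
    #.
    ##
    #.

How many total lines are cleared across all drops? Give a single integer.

Answer: 0

Derivation:
Drop 1: I rot1 at col 4 lands with bottom-row=0; cleared 0 line(s) (total 0); column heights now [0 0 0 0 4 0], max=4
Drop 2: I rot1 at col 3 lands with bottom-row=0; cleared 0 line(s) (total 0); column heights now [0 0 0 4 4 0], max=4
Drop 3: T rot0 at col 2 lands with bottom-row=4; cleared 0 line(s) (total 0); column heights now [0 0 5 6 5 0], max=6
Drop 4: T rot1 at col 1 lands with bottom-row=4; cleared 0 line(s) (total 0); column heights now [0 7 6 6 5 0], max=7
Drop 5: I rot0 at col 2 lands with bottom-row=6; cleared 0 line(s) (total 0); column heights now [0 7 7 7 7 7], max=7
Drop 6: L rot3 at col 0 lands with bottom-row=7; cleared 0 line(s) (total 0); column heights now [10 10 7 7 7 7], max=10
Drop 7: T rot1 at col 2 lands with bottom-row=7; cleared 0 line(s) (total 0); column heights now [10 10 10 9 7 7], max=10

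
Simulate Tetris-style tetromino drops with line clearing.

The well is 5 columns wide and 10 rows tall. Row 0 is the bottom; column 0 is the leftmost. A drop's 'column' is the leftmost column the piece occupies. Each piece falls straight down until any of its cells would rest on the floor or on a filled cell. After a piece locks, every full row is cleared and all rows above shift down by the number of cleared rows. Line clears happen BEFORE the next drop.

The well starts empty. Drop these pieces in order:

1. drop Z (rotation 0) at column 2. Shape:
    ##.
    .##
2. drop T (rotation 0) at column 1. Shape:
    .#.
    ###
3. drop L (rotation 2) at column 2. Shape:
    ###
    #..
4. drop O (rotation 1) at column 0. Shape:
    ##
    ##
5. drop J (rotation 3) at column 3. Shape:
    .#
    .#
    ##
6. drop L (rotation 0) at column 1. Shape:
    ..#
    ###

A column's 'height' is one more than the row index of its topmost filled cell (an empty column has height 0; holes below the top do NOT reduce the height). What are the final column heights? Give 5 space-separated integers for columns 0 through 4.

Answer: 5 8 8 9 9

Derivation:
Drop 1: Z rot0 at col 2 lands with bottom-row=0; cleared 0 line(s) (total 0); column heights now [0 0 2 2 1], max=2
Drop 2: T rot0 at col 1 lands with bottom-row=2; cleared 0 line(s) (total 0); column heights now [0 3 4 3 1], max=4
Drop 3: L rot2 at col 2 lands with bottom-row=4; cleared 0 line(s) (total 0); column heights now [0 3 6 6 6], max=6
Drop 4: O rot1 at col 0 lands with bottom-row=3; cleared 0 line(s) (total 0); column heights now [5 5 6 6 6], max=6
Drop 5: J rot3 at col 3 lands with bottom-row=6; cleared 0 line(s) (total 0); column heights now [5 5 6 7 9], max=9
Drop 6: L rot0 at col 1 lands with bottom-row=7; cleared 0 line(s) (total 0); column heights now [5 8 8 9 9], max=9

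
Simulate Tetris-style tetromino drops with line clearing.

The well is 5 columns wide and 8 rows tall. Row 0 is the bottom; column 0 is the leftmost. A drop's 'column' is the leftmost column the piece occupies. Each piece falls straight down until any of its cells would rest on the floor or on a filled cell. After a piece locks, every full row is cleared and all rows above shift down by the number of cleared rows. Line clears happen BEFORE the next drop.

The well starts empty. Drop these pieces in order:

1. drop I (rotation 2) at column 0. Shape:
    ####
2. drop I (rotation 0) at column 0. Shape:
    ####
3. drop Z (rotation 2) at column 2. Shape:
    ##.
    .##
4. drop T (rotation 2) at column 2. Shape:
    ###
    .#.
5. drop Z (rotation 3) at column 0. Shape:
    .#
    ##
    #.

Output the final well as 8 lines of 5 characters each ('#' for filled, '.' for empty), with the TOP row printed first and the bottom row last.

Drop 1: I rot2 at col 0 lands with bottom-row=0; cleared 0 line(s) (total 0); column heights now [1 1 1 1 0], max=1
Drop 2: I rot0 at col 0 lands with bottom-row=1; cleared 0 line(s) (total 0); column heights now [2 2 2 2 0], max=2
Drop 3: Z rot2 at col 2 lands with bottom-row=2; cleared 0 line(s) (total 0); column heights now [2 2 4 4 3], max=4
Drop 4: T rot2 at col 2 lands with bottom-row=4; cleared 0 line(s) (total 0); column heights now [2 2 6 6 6], max=6
Drop 5: Z rot3 at col 0 lands with bottom-row=2; cleared 0 line(s) (total 0); column heights now [4 5 6 6 6], max=6

Answer: .....
.....
..###
.#.#.
####.
#..##
####.
####.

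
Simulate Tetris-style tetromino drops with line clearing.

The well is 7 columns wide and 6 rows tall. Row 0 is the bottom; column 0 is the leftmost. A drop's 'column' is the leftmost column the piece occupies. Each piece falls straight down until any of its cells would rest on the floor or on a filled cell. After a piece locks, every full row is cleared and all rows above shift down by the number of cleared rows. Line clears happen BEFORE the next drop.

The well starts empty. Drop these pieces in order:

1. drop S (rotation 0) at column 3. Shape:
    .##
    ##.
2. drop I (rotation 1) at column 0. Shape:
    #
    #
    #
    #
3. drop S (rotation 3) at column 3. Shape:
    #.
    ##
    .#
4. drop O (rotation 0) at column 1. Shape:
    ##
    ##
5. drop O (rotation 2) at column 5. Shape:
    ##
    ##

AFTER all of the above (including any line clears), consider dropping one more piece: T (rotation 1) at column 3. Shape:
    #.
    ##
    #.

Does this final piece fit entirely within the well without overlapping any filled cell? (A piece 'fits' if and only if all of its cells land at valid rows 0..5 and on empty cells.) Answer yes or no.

Answer: no

Derivation:
Drop 1: S rot0 at col 3 lands with bottom-row=0; cleared 0 line(s) (total 0); column heights now [0 0 0 1 2 2 0], max=2
Drop 2: I rot1 at col 0 lands with bottom-row=0; cleared 0 line(s) (total 0); column heights now [4 0 0 1 2 2 0], max=4
Drop 3: S rot3 at col 3 lands with bottom-row=2; cleared 0 line(s) (total 0); column heights now [4 0 0 5 4 2 0], max=5
Drop 4: O rot0 at col 1 lands with bottom-row=0; cleared 0 line(s) (total 0); column heights now [4 2 2 5 4 2 0], max=5
Drop 5: O rot2 at col 5 lands with bottom-row=2; cleared 0 line(s) (total 0); column heights now [4 2 2 5 4 4 4], max=5
Test piece T rot1 at col 3 (width 2): heights before test = [4 2 2 5 4 4 4]; fits = False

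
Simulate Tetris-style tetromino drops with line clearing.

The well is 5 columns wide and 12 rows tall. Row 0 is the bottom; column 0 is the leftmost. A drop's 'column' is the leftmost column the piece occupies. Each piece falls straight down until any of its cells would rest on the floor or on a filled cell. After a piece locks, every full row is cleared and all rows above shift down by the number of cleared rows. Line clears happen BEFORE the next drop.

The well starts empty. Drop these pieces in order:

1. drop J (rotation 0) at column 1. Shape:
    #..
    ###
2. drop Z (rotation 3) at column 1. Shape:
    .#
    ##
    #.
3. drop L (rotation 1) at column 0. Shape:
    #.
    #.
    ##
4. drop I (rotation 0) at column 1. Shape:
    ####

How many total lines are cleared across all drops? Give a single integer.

Answer: 1

Derivation:
Drop 1: J rot0 at col 1 lands with bottom-row=0; cleared 0 line(s) (total 0); column heights now [0 2 1 1 0], max=2
Drop 2: Z rot3 at col 1 lands with bottom-row=2; cleared 0 line(s) (total 0); column heights now [0 4 5 1 0], max=5
Drop 3: L rot1 at col 0 lands with bottom-row=4; cleared 0 line(s) (total 0); column heights now [7 5 5 1 0], max=7
Drop 4: I rot0 at col 1 lands with bottom-row=5; cleared 1 line(s) (total 1); column heights now [6 5 5 1 0], max=6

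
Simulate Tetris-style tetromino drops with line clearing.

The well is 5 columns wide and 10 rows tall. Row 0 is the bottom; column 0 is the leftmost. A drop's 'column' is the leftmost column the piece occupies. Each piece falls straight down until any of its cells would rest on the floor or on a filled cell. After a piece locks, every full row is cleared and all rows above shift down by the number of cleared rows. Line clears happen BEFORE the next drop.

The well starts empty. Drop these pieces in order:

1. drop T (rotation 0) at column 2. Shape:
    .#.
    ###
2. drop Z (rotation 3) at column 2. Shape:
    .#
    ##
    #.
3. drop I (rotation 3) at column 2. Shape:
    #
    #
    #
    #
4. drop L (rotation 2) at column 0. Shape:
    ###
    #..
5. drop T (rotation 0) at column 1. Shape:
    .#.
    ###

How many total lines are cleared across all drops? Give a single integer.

Answer: 0

Derivation:
Drop 1: T rot0 at col 2 lands with bottom-row=0; cleared 0 line(s) (total 0); column heights now [0 0 1 2 1], max=2
Drop 2: Z rot3 at col 2 lands with bottom-row=1; cleared 0 line(s) (total 0); column heights now [0 0 3 4 1], max=4
Drop 3: I rot3 at col 2 lands with bottom-row=3; cleared 0 line(s) (total 0); column heights now [0 0 7 4 1], max=7
Drop 4: L rot2 at col 0 lands with bottom-row=6; cleared 0 line(s) (total 0); column heights now [8 8 8 4 1], max=8
Drop 5: T rot0 at col 1 lands with bottom-row=8; cleared 0 line(s) (total 0); column heights now [8 9 10 9 1], max=10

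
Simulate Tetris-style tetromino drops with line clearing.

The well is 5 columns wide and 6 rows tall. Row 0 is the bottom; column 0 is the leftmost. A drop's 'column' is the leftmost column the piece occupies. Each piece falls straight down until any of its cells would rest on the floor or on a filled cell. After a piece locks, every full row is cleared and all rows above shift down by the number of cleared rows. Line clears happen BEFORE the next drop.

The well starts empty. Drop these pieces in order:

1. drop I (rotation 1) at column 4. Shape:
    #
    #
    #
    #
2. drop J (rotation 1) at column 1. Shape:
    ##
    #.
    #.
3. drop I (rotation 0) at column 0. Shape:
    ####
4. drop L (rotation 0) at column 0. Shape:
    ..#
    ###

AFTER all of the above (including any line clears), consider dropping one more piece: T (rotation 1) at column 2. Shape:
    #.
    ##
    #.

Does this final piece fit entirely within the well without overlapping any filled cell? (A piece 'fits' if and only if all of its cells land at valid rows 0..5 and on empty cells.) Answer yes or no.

Drop 1: I rot1 at col 4 lands with bottom-row=0; cleared 0 line(s) (total 0); column heights now [0 0 0 0 4], max=4
Drop 2: J rot1 at col 1 lands with bottom-row=0; cleared 0 line(s) (total 0); column heights now [0 3 3 0 4], max=4
Drop 3: I rot0 at col 0 lands with bottom-row=3; cleared 1 line(s) (total 1); column heights now [0 3 3 0 3], max=3
Drop 4: L rot0 at col 0 lands with bottom-row=3; cleared 0 line(s) (total 1); column heights now [4 4 5 0 3], max=5
Test piece T rot1 at col 2 (width 2): heights before test = [4 4 5 0 3]; fits = False

Answer: no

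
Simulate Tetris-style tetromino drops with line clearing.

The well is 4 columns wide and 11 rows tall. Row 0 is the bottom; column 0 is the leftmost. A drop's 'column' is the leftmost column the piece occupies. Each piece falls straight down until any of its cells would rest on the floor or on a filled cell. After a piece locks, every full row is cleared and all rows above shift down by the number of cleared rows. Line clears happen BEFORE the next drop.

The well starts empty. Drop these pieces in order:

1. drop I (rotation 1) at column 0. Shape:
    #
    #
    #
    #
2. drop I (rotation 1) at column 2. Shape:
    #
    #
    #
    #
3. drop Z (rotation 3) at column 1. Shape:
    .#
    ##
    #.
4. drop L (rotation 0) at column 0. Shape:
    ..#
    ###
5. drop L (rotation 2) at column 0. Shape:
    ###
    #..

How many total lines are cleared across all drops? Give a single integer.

Drop 1: I rot1 at col 0 lands with bottom-row=0; cleared 0 line(s) (total 0); column heights now [4 0 0 0], max=4
Drop 2: I rot1 at col 2 lands with bottom-row=0; cleared 0 line(s) (total 0); column heights now [4 0 4 0], max=4
Drop 3: Z rot3 at col 1 lands with bottom-row=3; cleared 0 line(s) (total 0); column heights now [4 5 6 0], max=6
Drop 4: L rot0 at col 0 lands with bottom-row=6; cleared 0 line(s) (total 0); column heights now [7 7 8 0], max=8
Drop 5: L rot2 at col 0 lands with bottom-row=7; cleared 0 line(s) (total 0); column heights now [9 9 9 0], max=9

Answer: 0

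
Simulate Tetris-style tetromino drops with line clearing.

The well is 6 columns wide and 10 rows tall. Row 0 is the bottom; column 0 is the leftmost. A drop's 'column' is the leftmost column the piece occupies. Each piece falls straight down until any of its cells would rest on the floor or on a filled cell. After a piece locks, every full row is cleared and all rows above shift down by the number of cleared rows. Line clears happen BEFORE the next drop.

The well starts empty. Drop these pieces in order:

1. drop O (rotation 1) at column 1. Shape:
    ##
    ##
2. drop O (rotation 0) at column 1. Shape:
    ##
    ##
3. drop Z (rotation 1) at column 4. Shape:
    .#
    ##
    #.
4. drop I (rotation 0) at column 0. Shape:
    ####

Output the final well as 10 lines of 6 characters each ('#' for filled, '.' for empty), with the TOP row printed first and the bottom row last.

Drop 1: O rot1 at col 1 lands with bottom-row=0; cleared 0 line(s) (total 0); column heights now [0 2 2 0 0 0], max=2
Drop 2: O rot0 at col 1 lands with bottom-row=2; cleared 0 line(s) (total 0); column heights now [0 4 4 0 0 0], max=4
Drop 3: Z rot1 at col 4 lands with bottom-row=0; cleared 0 line(s) (total 0); column heights now [0 4 4 0 2 3], max=4
Drop 4: I rot0 at col 0 lands with bottom-row=4; cleared 0 line(s) (total 0); column heights now [5 5 5 5 2 3], max=5

Answer: ......
......
......
......
......
####..
.##...
.##..#
.##.##
.##.#.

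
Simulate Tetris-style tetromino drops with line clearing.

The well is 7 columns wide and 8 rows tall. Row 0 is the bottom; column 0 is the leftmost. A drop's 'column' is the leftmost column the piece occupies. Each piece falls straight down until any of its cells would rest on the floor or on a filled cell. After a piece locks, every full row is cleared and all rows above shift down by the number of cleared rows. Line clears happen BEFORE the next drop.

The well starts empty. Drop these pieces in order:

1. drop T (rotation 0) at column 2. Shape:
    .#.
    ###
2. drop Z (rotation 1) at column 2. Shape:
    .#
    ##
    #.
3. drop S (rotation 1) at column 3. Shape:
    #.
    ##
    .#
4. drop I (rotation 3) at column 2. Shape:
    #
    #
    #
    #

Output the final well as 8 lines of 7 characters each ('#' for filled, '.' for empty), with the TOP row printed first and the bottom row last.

Drop 1: T rot0 at col 2 lands with bottom-row=0; cleared 0 line(s) (total 0); column heights now [0 0 1 2 1 0 0], max=2
Drop 2: Z rot1 at col 2 lands with bottom-row=1; cleared 0 line(s) (total 0); column heights now [0 0 3 4 1 0 0], max=4
Drop 3: S rot1 at col 3 lands with bottom-row=3; cleared 0 line(s) (total 0); column heights now [0 0 3 6 5 0 0], max=6
Drop 4: I rot3 at col 2 lands with bottom-row=3; cleared 0 line(s) (total 0); column heights now [0 0 7 6 5 0 0], max=7

Answer: .......
..#....
..##...
..###..
..###..
..##...
..##...
..###..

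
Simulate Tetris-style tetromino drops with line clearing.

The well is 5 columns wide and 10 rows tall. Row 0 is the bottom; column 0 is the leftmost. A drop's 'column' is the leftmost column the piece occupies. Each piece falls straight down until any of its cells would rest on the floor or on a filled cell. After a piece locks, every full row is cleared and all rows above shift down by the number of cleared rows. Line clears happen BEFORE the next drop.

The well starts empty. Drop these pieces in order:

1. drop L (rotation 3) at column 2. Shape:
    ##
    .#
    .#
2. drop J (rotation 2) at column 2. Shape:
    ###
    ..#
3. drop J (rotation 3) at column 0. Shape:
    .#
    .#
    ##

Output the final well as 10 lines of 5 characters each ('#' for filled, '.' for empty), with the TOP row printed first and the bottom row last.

Drop 1: L rot3 at col 2 lands with bottom-row=0; cleared 0 line(s) (total 0); column heights now [0 0 3 3 0], max=3
Drop 2: J rot2 at col 2 lands with bottom-row=2; cleared 0 line(s) (total 0); column heights now [0 0 4 4 4], max=4
Drop 3: J rot3 at col 0 lands with bottom-row=0; cleared 0 line(s) (total 0); column heights now [1 3 4 4 4], max=4

Answer: .....
.....
.....
.....
.....
.....
..###
.####
.#.#.
##.#.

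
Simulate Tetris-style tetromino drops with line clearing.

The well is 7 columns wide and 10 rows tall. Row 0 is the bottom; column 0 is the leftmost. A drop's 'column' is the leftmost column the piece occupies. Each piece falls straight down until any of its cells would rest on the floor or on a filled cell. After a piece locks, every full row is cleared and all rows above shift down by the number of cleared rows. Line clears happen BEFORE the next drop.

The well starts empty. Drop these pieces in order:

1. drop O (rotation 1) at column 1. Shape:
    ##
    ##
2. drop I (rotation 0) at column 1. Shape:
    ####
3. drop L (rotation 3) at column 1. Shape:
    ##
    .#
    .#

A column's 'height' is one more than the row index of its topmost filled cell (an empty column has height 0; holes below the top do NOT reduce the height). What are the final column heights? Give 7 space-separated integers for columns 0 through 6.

Answer: 0 6 6 3 3 0 0

Derivation:
Drop 1: O rot1 at col 1 lands with bottom-row=0; cleared 0 line(s) (total 0); column heights now [0 2 2 0 0 0 0], max=2
Drop 2: I rot0 at col 1 lands with bottom-row=2; cleared 0 line(s) (total 0); column heights now [0 3 3 3 3 0 0], max=3
Drop 3: L rot3 at col 1 lands with bottom-row=3; cleared 0 line(s) (total 0); column heights now [0 6 6 3 3 0 0], max=6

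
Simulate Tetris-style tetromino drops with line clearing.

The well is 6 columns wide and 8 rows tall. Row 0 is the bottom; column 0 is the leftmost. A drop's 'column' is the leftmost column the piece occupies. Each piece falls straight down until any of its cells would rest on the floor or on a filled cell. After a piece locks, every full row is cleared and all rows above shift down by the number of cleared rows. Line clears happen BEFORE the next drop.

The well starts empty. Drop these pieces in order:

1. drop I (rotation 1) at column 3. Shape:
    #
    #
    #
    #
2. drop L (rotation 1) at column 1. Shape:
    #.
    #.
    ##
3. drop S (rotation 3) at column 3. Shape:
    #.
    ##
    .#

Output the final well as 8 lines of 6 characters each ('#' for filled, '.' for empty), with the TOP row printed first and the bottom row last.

Answer: ......
......
...#..
...##.
...##.
.#.#..
.#.#..
.###..

Derivation:
Drop 1: I rot1 at col 3 lands with bottom-row=0; cleared 0 line(s) (total 0); column heights now [0 0 0 4 0 0], max=4
Drop 2: L rot1 at col 1 lands with bottom-row=0; cleared 0 line(s) (total 0); column heights now [0 3 1 4 0 0], max=4
Drop 3: S rot3 at col 3 lands with bottom-row=3; cleared 0 line(s) (total 0); column heights now [0 3 1 6 5 0], max=6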